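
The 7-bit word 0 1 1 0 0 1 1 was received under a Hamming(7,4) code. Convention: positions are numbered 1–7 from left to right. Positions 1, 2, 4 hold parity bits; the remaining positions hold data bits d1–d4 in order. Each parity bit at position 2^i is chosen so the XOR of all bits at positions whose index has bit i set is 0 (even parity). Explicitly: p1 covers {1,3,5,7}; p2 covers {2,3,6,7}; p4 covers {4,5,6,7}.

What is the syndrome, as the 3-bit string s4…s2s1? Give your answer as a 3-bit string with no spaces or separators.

s1 (pos 1,3,5,7): 0⊕1⊕0⊕1 = 0
s2 (pos 2,3,6,7): 1⊕1⊕1⊕1 = 0
s4 (pos 4,5,6,7): 0⊕0⊕1⊕1 = 0
Syndrome s4…s1 = 000 → no error.

000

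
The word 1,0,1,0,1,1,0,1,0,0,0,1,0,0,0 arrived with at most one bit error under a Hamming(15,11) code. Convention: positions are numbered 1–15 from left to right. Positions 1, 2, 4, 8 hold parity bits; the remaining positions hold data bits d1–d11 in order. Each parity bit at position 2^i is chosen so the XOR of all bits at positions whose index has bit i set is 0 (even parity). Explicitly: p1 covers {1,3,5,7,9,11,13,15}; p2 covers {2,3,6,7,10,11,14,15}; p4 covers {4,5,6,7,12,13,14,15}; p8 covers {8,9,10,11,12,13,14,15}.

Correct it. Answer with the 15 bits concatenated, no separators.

s1 (pos 1,3,5,7,9,11,13,15): 1⊕1⊕1⊕0⊕0⊕0⊕0⊕0 = 1
s2 (pos 2,3,6,7,10,11,14,15): 0⊕1⊕1⊕0⊕0⊕0⊕0⊕0 = 0
s4 (pos 4,5,6,7,12,13,14,15): 0⊕1⊕1⊕0⊕1⊕0⊕0⊕0 = 1
s8 (pos 8,9,10,11,12,13,14,15): 1⊕0⊕0⊕0⊕1⊕0⊕0⊕0 = 0
Syndrome s8…s1 = 0101 → error at position 5.
Flip position 5: 101011010001000 → 101001010001000

101001010001000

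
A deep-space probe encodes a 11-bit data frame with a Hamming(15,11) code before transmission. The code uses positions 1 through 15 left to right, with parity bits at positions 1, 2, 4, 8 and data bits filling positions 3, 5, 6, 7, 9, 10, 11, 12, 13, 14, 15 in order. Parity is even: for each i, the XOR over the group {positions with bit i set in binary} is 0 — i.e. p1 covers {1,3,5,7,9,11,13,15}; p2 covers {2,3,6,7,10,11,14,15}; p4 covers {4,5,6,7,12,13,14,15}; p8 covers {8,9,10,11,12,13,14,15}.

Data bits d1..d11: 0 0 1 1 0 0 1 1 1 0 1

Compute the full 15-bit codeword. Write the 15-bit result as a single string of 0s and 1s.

Place data at non-parity positions: p1 p2 0 p4 0 1 1 p8 0 0 1 1 1 0 1
p1 (pos 1,3,5,7,9,11,13,15): XOR of data positions = 0⊕0⊕1⊕0⊕1⊕1⊕1 = 0
p2 (pos 2,3,6,7,10,11,14,15): XOR of data positions = 0⊕1⊕1⊕0⊕1⊕0⊕1 = 0
p4 (pos 4,5,6,7,12,13,14,15): XOR of data positions = 0⊕1⊕1⊕1⊕1⊕0⊕1 = 1
p8 (pos 8,9,10,11,12,13,14,15): XOR of data positions = 0⊕0⊕1⊕1⊕1⊕0⊕1 = 0
Codeword: 000101100011101

000101100011101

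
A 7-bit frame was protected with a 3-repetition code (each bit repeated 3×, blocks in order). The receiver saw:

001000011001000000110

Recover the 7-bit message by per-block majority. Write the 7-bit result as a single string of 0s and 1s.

Block 1 (001): 1 one → 0
Block 2 (000): 0 ones → 0
Block 3 (011): 2 ones → 1
Block 4 (001): 1 one → 0
Block 5 (000): 0 ones → 0
Block 6 (000): 0 ones → 0
Block 7 (110): 2 ones → 1

0010001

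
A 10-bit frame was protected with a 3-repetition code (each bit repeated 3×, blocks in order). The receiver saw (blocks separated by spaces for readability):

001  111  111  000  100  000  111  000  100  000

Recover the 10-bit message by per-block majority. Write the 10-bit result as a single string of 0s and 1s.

0110001000

Block 1 (001): 1 one → 0
Block 2 (111): 3 ones → 1
Block 3 (111): 3 ones → 1
Block 4 (000): 0 ones → 0
Block 5 (100): 1 one → 0
Block 6 (000): 0 ones → 0
Block 7 (111): 3 ones → 1
Block 8 (000): 0 ones → 0
Block 9 (100): 1 one → 0
Block 10 (000): 0 ones → 0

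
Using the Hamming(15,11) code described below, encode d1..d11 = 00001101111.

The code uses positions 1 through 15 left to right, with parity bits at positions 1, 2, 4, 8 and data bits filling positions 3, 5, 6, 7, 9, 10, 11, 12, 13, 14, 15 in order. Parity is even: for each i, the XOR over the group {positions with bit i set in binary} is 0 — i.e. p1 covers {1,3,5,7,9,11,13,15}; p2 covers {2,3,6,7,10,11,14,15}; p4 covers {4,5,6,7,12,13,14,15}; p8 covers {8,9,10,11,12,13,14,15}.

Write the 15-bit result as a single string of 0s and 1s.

Place data at non-parity positions: p1 p2 0 p4 0 0 0 p8 1 1 0 1 1 1 1
p1 (pos 1,3,5,7,9,11,13,15): XOR of data positions = 0⊕0⊕0⊕1⊕0⊕1⊕1 = 1
p2 (pos 2,3,6,7,10,11,14,15): XOR of data positions = 0⊕0⊕0⊕1⊕0⊕1⊕1 = 1
p4 (pos 4,5,6,7,12,13,14,15): XOR of data positions = 0⊕0⊕0⊕1⊕1⊕1⊕1 = 0
p8 (pos 8,9,10,11,12,13,14,15): XOR of data positions = 1⊕1⊕0⊕1⊕1⊕1⊕1 = 0
Codeword: 110000001101111

110000001101111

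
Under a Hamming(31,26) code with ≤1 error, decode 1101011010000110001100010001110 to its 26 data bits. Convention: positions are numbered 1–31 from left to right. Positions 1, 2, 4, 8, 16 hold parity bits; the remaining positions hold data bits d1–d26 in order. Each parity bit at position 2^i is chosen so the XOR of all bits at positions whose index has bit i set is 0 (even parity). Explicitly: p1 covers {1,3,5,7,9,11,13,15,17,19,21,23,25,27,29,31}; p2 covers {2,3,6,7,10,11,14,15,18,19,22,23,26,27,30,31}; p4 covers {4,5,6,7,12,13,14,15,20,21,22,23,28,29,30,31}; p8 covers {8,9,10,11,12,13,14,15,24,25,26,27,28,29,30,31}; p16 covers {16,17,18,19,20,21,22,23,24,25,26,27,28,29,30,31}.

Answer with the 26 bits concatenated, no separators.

00111000001001100010001110

s1 (pos 1,3,5,7,9,11,13,15,17,19,21,23,25,27,29,31): 1⊕0⊕0⊕1⊕1⊕0⊕0⊕1⊕0⊕1⊕0⊕0⊕0⊕0⊕1⊕0 = 0
s2 (pos 2,3,6,7,10,11,14,15,18,19,22,23,26,27,30,31): 1⊕0⊕1⊕1⊕0⊕0⊕1⊕1⊕0⊕1⊕0⊕0⊕0⊕0⊕1⊕0 = 1
s4 (pos 4,5,6,7,12,13,14,15,20,21,22,23,28,29,30,31): 1⊕0⊕1⊕1⊕0⊕0⊕1⊕1⊕1⊕0⊕0⊕0⊕1⊕1⊕1⊕0 = 1
s8 (pos 8,9,10,11,12,13,14,15,24,25,26,27,28,29,30,31): 0⊕1⊕0⊕0⊕0⊕0⊕1⊕1⊕1⊕0⊕0⊕0⊕1⊕1⊕1⊕0 = 1
s16 (pos 16,17,18,19,20,21,22,23,24,25,26,27,28,29,30,31): 0⊕0⊕0⊕1⊕1⊕0⊕0⊕0⊕1⊕0⊕0⊕0⊕1⊕1⊕1⊕0 = 0
Syndrome s16…s1 = 01110 → error at position 14.
Flip position 14: 1101011010000110001100010001110 → 1101011010000010001100010001110
Read data bits from positions 3,5,6,7,9,10,11,12,13,14,15,17,18,19,20,21,22,23,24,25,26,27,28,29,30,31: 00111000001001100010001110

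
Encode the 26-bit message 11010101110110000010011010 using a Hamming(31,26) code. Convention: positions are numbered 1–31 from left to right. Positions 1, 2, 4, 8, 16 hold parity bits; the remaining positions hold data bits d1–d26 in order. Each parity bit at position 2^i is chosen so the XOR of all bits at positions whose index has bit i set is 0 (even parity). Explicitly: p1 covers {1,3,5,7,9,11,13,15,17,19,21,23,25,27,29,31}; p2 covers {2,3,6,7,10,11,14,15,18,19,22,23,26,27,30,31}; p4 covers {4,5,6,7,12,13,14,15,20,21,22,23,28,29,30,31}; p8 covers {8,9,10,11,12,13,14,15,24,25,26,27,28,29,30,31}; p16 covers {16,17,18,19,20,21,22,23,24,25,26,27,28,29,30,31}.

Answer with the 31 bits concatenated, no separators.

0111101001011100110000010011010

Place data at non-parity positions: p1 p2 1 p4 1 0 1 p8 0 1 0 1 1 1 0 p16 1 1 0 0 0 0 0 1 0 0 1 1 0 1 0
p1 (pos 1,3,5,7,9,11,13,15,17,19,21,23,25,27,29,31): XOR of data positions = 1⊕1⊕1⊕0⊕0⊕1⊕0⊕1⊕0⊕0⊕0⊕0⊕1⊕0⊕0 = 0
p2 (pos 2,3,6,7,10,11,14,15,18,19,22,23,26,27,30,31): XOR of data positions = 1⊕0⊕1⊕1⊕0⊕1⊕0⊕1⊕0⊕0⊕0⊕0⊕1⊕1⊕0 = 1
p4 (pos 4,5,6,7,12,13,14,15,20,21,22,23,28,29,30,31): XOR of data positions = 1⊕0⊕1⊕1⊕1⊕1⊕0⊕0⊕0⊕0⊕0⊕1⊕0⊕1⊕0 = 1
p8 (pos 8,9,10,11,12,13,14,15,24,25,26,27,28,29,30,31): XOR of data positions = 0⊕1⊕0⊕1⊕1⊕1⊕0⊕1⊕0⊕0⊕1⊕1⊕0⊕1⊕0 = 0
p16 (pos 16,17,18,19,20,21,22,23,24,25,26,27,28,29,30,31): XOR of data positions = 1⊕1⊕0⊕0⊕0⊕0⊕0⊕1⊕0⊕0⊕1⊕1⊕0⊕1⊕0 = 0
Codeword: 0111101001011100110000010011010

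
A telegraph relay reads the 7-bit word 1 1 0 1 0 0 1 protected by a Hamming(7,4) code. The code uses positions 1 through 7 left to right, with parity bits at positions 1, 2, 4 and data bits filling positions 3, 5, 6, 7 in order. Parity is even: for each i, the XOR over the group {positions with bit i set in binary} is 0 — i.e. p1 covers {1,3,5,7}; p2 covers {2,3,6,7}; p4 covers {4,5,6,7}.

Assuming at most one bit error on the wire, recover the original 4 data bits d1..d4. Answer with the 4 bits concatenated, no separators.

s1 (pos 1,3,5,7): 1⊕0⊕0⊕1 = 0
s2 (pos 2,3,6,7): 1⊕0⊕0⊕1 = 0
s4 (pos 4,5,6,7): 1⊕0⊕0⊕1 = 0
Syndrome s4…s1 = 000 → no error.
Read data bits from positions 3,5,6,7: 0001

0001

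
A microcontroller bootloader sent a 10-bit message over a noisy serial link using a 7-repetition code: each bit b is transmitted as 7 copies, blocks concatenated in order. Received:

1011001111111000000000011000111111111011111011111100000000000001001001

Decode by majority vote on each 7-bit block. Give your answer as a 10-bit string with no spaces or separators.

1100111000

Block 1 (1011001): 4 ones → 1
Block 2 (1111110): 6 ones → 1
Block 3 (0000000): 0 ones → 0
Block 4 (0011000): 2 ones → 0
Block 5 (1111111): 7 ones → 1
Block 6 (1101111): 6 ones → 1
Block 7 (1011111): 6 ones → 1
Block 8 (1000000): 1 one → 0
Block 9 (0000000): 0 ones → 0
Block 10 (1001001): 3 ones → 0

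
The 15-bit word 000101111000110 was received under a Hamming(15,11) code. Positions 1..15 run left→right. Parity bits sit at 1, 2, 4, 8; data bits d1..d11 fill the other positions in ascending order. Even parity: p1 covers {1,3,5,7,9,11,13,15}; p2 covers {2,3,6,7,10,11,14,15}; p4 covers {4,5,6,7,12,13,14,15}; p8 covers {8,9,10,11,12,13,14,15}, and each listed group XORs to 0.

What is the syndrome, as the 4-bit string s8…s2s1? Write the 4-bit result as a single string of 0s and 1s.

s1 (pos 1,3,5,7,9,11,13,15): 0⊕0⊕0⊕1⊕1⊕0⊕1⊕0 = 1
s2 (pos 2,3,6,7,10,11,14,15): 0⊕0⊕1⊕1⊕0⊕0⊕1⊕0 = 1
s4 (pos 4,5,6,7,12,13,14,15): 1⊕0⊕1⊕1⊕0⊕1⊕1⊕0 = 1
s8 (pos 8,9,10,11,12,13,14,15): 1⊕1⊕0⊕0⊕0⊕1⊕1⊕0 = 0
Syndrome s8…s1 = 0111 → error at position 7.

0111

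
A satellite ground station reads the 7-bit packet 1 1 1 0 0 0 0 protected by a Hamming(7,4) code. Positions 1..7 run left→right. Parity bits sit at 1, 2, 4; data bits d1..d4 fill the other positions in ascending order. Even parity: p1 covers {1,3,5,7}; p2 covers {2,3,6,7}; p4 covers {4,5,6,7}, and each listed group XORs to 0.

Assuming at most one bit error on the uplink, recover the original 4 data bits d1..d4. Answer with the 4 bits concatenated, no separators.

s1 (pos 1,3,5,7): 1⊕1⊕0⊕0 = 0
s2 (pos 2,3,6,7): 1⊕1⊕0⊕0 = 0
s4 (pos 4,5,6,7): 0⊕0⊕0⊕0 = 0
Syndrome s4…s1 = 000 → no error.
Read data bits from positions 3,5,6,7: 1000

1000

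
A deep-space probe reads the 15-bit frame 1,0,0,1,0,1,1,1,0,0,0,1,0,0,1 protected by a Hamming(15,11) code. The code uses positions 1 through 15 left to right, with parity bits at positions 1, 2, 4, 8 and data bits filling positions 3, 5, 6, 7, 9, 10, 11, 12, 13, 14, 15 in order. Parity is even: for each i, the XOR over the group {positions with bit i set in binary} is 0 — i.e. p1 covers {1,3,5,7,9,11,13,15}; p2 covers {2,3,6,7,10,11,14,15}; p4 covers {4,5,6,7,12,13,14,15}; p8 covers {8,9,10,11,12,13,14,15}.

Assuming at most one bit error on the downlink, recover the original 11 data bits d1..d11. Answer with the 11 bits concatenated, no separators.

s1 (pos 1,3,5,7,9,11,13,15): 1⊕0⊕0⊕1⊕0⊕0⊕0⊕1 = 1
s2 (pos 2,3,6,7,10,11,14,15): 0⊕0⊕1⊕1⊕0⊕0⊕0⊕1 = 1
s4 (pos 4,5,6,7,12,13,14,15): 1⊕0⊕1⊕1⊕1⊕0⊕0⊕1 = 1
s8 (pos 8,9,10,11,12,13,14,15): 1⊕0⊕0⊕0⊕1⊕0⊕0⊕1 = 1
Syndrome s8…s1 = 1111 → error at position 15.
Flip position 15: 100101110001001 → 100101110001000
Read data bits from positions 3,5,6,7,9,10,11,12,13,14,15: 00110001000

00110001000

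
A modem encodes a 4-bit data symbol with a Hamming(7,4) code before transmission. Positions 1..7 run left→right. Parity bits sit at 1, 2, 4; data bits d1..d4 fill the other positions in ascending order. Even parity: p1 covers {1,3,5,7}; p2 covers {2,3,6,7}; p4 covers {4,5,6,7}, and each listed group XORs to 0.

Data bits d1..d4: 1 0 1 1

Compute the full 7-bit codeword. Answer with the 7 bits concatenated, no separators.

Place data at non-parity positions: p1 p2 1 p4 0 1 1
p1 (pos 1,3,5,7): XOR of data positions = 1⊕0⊕1 = 0
p2 (pos 2,3,6,7): XOR of data positions = 1⊕1⊕1 = 1
p4 (pos 4,5,6,7): XOR of data positions = 0⊕1⊕1 = 0
Codeword: 0110011

0110011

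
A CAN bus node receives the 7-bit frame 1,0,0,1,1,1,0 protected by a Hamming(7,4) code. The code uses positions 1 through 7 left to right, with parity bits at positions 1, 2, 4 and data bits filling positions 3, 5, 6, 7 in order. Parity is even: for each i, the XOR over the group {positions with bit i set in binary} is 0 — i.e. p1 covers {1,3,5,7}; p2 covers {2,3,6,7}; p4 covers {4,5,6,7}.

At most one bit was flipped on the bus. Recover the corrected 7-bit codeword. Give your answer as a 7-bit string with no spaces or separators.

1001100

s1 (pos 1,3,5,7): 1⊕0⊕1⊕0 = 0
s2 (pos 2,3,6,7): 0⊕0⊕1⊕0 = 1
s4 (pos 4,5,6,7): 1⊕1⊕1⊕0 = 1
Syndrome s4…s1 = 110 → error at position 6.
Flip position 6: 1001110 → 1001100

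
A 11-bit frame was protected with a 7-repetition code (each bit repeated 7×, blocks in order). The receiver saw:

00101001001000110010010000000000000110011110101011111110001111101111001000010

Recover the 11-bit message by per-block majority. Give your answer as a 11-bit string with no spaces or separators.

Block 1 (0010100): 2 ones → 0
Block 2 (1001000): 2 ones → 0
Block 3 (1100100): 3 ones → 0
Block 4 (1000000): 1 one → 0
Block 5 (0000000): 0 ones → 0
Block 6 (1100111): 5 ones → 1
Block 7 (1010101): 4 ones → 1
Block 8 (1111110): 6 ones → 1
Block 9 (0011111): 5 ones → 1
Block 10 (0111100): 4 ones → 1
Block 11 (1000010): 2 ones → 0

00000111110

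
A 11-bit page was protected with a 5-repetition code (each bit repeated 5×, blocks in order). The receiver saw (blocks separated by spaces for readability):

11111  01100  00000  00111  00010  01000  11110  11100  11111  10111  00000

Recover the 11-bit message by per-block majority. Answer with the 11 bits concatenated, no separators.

Block 1 (11111): 5 ones → 1
Block 2 (01100): 2 ones → 0
Block 3 (00000): 0 ones → 0
Block 4 (00111): 3 ones → 1
Block 5 (00010): 1 one → 0
Block 6 (01000): 1 one → 0
Block 7 (11110): 4 ones → 1
Block 8 (11100): 3 ones → 1
Block 9 (11111): 5 ones → 1
Block 10 (10111): 4 ones → 1
Block 11 (00000): 0 ones → 0

10010011110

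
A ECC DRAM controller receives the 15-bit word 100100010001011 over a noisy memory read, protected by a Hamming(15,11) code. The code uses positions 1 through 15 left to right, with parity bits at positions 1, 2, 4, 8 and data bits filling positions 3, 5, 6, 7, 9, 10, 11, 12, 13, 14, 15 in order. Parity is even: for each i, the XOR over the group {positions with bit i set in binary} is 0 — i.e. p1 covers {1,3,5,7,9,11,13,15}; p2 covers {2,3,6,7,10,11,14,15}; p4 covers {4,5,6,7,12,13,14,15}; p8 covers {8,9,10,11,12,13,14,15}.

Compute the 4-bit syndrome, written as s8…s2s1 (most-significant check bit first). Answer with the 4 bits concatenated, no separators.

s1 (pos 1,3,5,7,9,11,13,15): 1⊕0⊕0⊕0⊕0⊕0⊕0⊕1 = 0
s2 (pos 2,3,6,7,10,11,14,15): 0⊕0⊕0⊕0⊕0⊕0⊕1⊕1 = 0
s4 (pos 4,5,6,7,12,13,14,15): 1⊕0⊕0⊕0⊕1⊕0⊕1⊕1 = 0
s8 (pos 8,9,10,11,12,13,14,15): 1⊕0⊕0⊕0⊕1⊕0⊕1⊕1 = 0
Syndrome s8…s1 = 0000 → no error.

0000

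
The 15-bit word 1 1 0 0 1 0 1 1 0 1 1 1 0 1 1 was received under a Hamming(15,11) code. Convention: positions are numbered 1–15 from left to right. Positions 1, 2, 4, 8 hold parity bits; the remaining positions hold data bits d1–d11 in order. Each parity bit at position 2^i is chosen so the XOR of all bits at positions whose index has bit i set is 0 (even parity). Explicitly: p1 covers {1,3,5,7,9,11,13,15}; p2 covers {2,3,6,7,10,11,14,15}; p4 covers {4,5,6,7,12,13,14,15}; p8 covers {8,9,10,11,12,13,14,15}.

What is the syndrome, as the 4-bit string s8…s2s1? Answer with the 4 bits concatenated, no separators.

0101

s1 (pos 1,3,5,7,9,11,13,15): 1⊕0⊕1⊕1⊕0⊕1⊕0⊕1 = 1
s2 (pos 2,3,6,7,10,11,14,15): 1⊕0⊕0⊕1⊕1⊕1⊕1⊕1 = 0
s4 (pos 4,5,6,7,12,13,14,15): 0⊕1⊕0⊕1⊕1⊕0⊕1⊕1 = 1
s8 (pos 8,9,10,11,12,13,14,15): 1⊕0⊕1⊕1⊕1⊕0⊕1⊕1 = 0
Syndrome s8…s1 = 0101 → error at position 5.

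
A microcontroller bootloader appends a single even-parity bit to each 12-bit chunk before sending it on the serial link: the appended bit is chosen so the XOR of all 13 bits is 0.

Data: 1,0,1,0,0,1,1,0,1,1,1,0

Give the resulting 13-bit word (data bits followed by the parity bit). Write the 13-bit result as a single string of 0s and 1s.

XOR of the 12 data bits: 1⊕0⊕1⊕0⊕0⊕1⊕1⊕0⊕1⊕1⊕1⊕0 = 1
Parity bit = 1 (so all 13 bits XOR to 0).

1010011011101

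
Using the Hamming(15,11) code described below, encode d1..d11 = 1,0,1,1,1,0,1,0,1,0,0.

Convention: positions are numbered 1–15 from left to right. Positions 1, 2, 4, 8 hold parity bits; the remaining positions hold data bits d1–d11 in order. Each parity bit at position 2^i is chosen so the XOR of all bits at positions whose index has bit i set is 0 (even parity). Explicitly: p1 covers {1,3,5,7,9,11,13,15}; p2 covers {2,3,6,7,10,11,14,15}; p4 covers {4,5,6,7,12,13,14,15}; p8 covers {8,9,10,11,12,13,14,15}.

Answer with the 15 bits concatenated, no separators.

101101111010100

Place data at non-parity positions: p1 p2 1 p4 0 1 1 p8 1 0 1 0 1 0 0
p1 (pos 1,3,5,7,9,11,13,15): XOR of data positions = 1⊕0⊕1⊕1⊕1⊕1⊕0 = 1
p2 (pos 2,3,6,7,10,11,14,15): XOR of data positions = 1⊕1⊕1⊕0⊕1⊕0⊕0 = 0
p4 (pos 4,5,6,7,12,13,14,15): XOR of data positions = 0⊕1⊕1⊕0⊕1⊕0⊕0 = 1
p8 (pos 8,9,10,11,12,13,14,15): XOR of data positions = 1⊕0⊕1⊕0⊕1⊕0⊕0 = 1
Codeword: 101101111010100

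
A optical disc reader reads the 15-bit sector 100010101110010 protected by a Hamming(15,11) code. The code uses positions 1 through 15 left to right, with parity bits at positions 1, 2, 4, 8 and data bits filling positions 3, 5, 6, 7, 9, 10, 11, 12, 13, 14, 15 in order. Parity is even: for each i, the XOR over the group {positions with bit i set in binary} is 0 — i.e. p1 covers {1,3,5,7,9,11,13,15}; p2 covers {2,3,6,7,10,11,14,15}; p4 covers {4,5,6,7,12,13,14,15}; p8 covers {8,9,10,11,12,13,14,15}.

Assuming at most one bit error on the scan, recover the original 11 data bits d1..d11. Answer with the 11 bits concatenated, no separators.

00011110010

s1 (pos 1,3,5,7,9,11,13,15): 1⊕0⊕1⊕1⊕1⊕1⊕0⊕0 = 1
s2 (pos 2,3,6,7,10,11,14,15): 0⊕0⊕0⊕1⊕1⊕1⊕1⊕0 = 0
s4 (pos 4,5,6,7,12,13,14,15): 0⊕1⊕0⊕1⊕0⊕0⊕1⊕0 = 1
s8 (pos 8,9,10,11,12,13,14,15): 0⊕1⊕1⊕1⊕0⊕0⊕1⊕0 = 0
Syndrome s8…s1 = 0101 → error at position 5.
Flip position 5: 100010101110010 → 100000101110010
Read data bits from positions 3,5,6,7,9,10,11,12,13,14,15: 00011110010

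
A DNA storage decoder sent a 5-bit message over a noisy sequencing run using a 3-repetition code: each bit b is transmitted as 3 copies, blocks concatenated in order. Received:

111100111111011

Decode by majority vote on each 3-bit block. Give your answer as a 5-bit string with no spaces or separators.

Block 1 (111): 3 ones → 1
Block 2 (100): 1 one → 0
Block 3 (111): 3 ones → 1
Block 4 (111): 3 ones → 1
Block 5 (011): 2 ones → 1

10111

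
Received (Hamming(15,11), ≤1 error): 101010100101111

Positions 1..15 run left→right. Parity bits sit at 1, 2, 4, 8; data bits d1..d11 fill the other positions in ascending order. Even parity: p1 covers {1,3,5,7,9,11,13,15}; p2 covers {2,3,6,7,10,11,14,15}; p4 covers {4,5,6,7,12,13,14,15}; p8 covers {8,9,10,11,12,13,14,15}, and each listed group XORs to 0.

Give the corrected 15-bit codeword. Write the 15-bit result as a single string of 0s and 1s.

s1 (pos 1,3,5,7,9,11,13,15): 1⊕1⊕1⊕1⊕0⊕0⊕1⊕1 = 0
s2 (pos 2,3,6,7,10,11,14,15): 0⊕1⊕0⊕1⊕1⊕0⊕1⊕1 = 1
s4 (pos 4,5,6,7,12,13,14,15): 0⊕1⊕0⊕1⊕1⊕1⊕1⊕1 = 0
s8 (pos 8,9,10,11,12,13,14,15): 0⊕0⊕1⊕0⊕1⊕1⊕1⊕1 = 1
Syndrome s8…s1 = 1010 → error at position 10.
Flip position 10: 101010100101111 → 101010100001111

101010100001111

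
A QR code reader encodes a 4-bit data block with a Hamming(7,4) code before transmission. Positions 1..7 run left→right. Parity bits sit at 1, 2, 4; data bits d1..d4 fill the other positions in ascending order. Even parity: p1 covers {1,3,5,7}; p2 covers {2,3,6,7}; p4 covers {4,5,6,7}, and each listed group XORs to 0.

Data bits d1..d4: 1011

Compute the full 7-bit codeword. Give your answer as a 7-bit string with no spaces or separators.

0110011

Place data at non-parity positions: p1 p2 1 p4 0 1 1
p1 (pos 1,3,5,7): XOR of data positions = 1⊕0⊕1 = 0
p2 (pos 2,3,6,7): XOR of data positions = 1⊕1⊕1 = 1
p4 (pos 4,5,6,7): XOR of data positions = 0⊕1⊕1 = 0
Codeword: 0110011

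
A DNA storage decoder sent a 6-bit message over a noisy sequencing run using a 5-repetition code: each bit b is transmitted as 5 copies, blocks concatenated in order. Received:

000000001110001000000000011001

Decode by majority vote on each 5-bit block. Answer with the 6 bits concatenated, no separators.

Block 1 (00000): 0 ones → 0
Block 2 (00011): 2 ones → 0
Block 3 (10001): 2 ones → 0
Block 4 (00000): 0 ones → 0
Block 5 (00000): 0 ones → 0
Block 6 (11001): 3 ones → 1

000001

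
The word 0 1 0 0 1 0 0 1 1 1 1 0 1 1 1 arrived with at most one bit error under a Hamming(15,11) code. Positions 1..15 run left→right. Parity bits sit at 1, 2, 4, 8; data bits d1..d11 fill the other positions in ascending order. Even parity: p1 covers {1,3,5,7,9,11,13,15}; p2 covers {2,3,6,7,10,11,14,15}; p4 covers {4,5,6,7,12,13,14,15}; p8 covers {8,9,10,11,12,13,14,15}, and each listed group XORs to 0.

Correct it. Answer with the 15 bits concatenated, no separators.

010010011100111

s1 (pos 1,3,5,7,9,11,13,15): 0⊕0⊕1⊕0⊕1⊕1⊕1⊕1 = 1
s2 (pos 2,3,6,7,10,11,14,15): 1⊕0⊕0⊕0⊕1⊕1⊕1⊕1 = 1
s4 (pos 4,5,6,7,12,13,14,15): 0⊕1⊕0⊕0⊕0⊕1⊕1⊕1 = 0
s8 (pos 8,9,10,11,12,13,14,15): 1⊕1⊕1⊕1⊕0⊕1⊕1⊕1 = 1
Syndrome s8…s1 = 1011 → error at position 11.
Flip position 11: 010010011110111 → 010010011100111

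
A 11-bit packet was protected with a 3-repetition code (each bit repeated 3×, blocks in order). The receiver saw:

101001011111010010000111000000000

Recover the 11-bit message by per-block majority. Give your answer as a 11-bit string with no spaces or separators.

Block 1 (101): 2 ones → 1
Block 2 (001): 1 one → 0
Block 3 (011): 2 ones → 1
Block 4 (111): 3 ones → 1
Block 5 (010): 1 one → 0
Block 6 (010): 1 one → 0
Block 7 (000): 0 ones → 0
Block 8 (111): 3 ones → 1
Block 9 (000): 0 ones → 0
Block 10 (000): 0 ones → 0
Block 11 (000): 0 ones → 0

10110001000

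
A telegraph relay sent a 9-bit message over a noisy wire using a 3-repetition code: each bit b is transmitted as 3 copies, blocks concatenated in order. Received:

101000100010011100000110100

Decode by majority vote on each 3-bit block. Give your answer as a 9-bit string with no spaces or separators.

100010010

Block 1 (101): 2 ones → 1
Block 2 (000): 0 ones → 0
Block 3 (100): 1 one → 0
Block 4 (010): 1 one → 0
Block 5 (011): 2 ones → 1
Block 6 (100): 1 one → 0
Block 7 (000): 0 ones → 0
Block 8 (110): 2 ones → 1
Block 9 (100): 1 one → 0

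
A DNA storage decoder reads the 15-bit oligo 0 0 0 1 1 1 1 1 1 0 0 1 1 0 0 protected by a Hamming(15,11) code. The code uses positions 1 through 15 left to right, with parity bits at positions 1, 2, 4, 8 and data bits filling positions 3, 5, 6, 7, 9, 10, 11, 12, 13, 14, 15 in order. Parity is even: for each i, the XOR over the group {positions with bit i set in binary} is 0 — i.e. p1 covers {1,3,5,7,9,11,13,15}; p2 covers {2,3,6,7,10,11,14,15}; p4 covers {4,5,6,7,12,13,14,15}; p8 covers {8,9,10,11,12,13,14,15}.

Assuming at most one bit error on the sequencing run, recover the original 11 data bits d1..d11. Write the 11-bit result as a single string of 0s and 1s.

s1 (pos 1,3,5,7,9,11,13,15): 0⊕0⊕1⊕1⊕1⊕0⊕1⊕0 = 0
s2 (pos 2,3,6,7,10,11,14,15): 0⊕0⊕1⊕1⊕0⊕0⊕0⊕0 = 0
s4 (pos 4,5,6,7,12,13,14,15): 1⊕1⊕1⊕1⊕1⊕1⊕0⊕0 = 0
s8 (pos 8,9,10,11,12,13,14,15): 1⊕1⊕0⊕0⊕1⊕1⊕0⊕0 = 0
Syndrome s8…s1 = 0000 → no error.
Read data bits from positions 3,5,6,7,9,10,11,12,13,14,15: 01111001100

01111001100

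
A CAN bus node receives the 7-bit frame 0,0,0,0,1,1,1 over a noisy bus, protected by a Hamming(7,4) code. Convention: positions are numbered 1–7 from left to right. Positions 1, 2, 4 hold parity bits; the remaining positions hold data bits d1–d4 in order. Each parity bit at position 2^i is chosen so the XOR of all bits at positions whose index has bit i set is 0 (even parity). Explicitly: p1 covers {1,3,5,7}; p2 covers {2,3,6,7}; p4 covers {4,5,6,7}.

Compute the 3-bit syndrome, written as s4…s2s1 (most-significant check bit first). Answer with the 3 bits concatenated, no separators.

100

s1 (pos 1,3,5,7): 0⊕0⊕1⊕1 = 0
s2 (pos 2,3,6,7): 0⊕0⊕1⊕1 = 0
s4 (pos 4,5,6,7): 0⊕1⊕1⊕1 = 1
Syndrome s4…s1 = 100 → error at position 4.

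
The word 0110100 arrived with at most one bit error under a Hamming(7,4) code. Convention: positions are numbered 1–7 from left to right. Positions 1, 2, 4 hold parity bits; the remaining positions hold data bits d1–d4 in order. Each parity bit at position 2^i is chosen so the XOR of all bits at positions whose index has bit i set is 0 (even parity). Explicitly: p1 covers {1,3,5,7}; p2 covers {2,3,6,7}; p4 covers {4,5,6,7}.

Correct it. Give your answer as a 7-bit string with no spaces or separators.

s1 (pos 1,3,5,7): 0⊕1⊕1⊕0 = 0
s2 (pos 2,3,6,7): 1⊕1⊕0⊕0 = 0
s4 (pos 4,5,6,7): 0⊕1⊕0⊕0 = 1
Syndrome s4…s1 = 100 → error at position 4.
Flip position 4: 0110100 → 0111100

0111100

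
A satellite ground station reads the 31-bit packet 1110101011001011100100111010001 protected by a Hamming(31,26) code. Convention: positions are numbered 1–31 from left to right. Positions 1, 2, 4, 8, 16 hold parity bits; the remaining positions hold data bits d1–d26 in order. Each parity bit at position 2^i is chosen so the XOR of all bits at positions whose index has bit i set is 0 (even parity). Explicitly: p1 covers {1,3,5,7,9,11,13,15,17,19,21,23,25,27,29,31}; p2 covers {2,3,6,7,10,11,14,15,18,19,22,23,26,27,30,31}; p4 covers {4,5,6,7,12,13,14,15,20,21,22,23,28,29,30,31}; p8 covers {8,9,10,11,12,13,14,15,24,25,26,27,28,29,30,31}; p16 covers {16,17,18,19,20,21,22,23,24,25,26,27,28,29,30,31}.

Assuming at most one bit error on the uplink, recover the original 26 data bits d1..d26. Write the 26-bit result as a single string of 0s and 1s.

s1 (pos 1,3,5,7,9,11,13,15,17,19,21,23,25,27,29,31): 1⊕1⊕1⊕1⊕1⊕0⊕1⊕1⊕1⊕0⊕0⊕1⊕1⊕1⊕0⊕1 = 0
s2 (pos 2,3,6,7,10,11,14,15,18,19,22,23,26,27,30,31): 1⊕1⊕0⊕1⊕1⊕0⊕0⊕1⊕0⊕0⊕0⊕1⊕0⊕1⊕0⊕1 = 0
s4 (pos 4,5,6,7,12,13,14,15,20,21,22,23,28,29,30,31): 0⊕1⊕0⊕1⊕0⊕1⊕0⊕1⊕1⊕0⊕0⊕1⊕0⊕0⊕0⊕1 = 1
s8 (pos 8,9,10,11,12,13,14,15,24,25,26,27,28,29,30,31): 0⊕1⊕1⊕0⊕0⊕1⊕0⊕1⊕1⊕1⊕0⊕1⊕0⊕0⊕0⊕1 = 0
s16 (pos 16,17,18,19,20,21,22,23,24,25,26,27,28,29,30,31): 1⊕1⊕0⊕0⊕1⊕0⊕0⊕1⊕1⊕1⊕0⊕1⊕0⊕0⊕0⊕1 = 0
Syndrome s16…s1 = 00100 → error at position 4.
Flip position 4: 1110101011001011100100111010001 → 1111101011001011100100111010001
Read data bits from positions 3,5,6,7,9,10,11,12,13,14,15,17,18,19,20,21,22,23,24,25,26,27,28,29,30,31: 11011100101100100111010001

11011100101100100111010001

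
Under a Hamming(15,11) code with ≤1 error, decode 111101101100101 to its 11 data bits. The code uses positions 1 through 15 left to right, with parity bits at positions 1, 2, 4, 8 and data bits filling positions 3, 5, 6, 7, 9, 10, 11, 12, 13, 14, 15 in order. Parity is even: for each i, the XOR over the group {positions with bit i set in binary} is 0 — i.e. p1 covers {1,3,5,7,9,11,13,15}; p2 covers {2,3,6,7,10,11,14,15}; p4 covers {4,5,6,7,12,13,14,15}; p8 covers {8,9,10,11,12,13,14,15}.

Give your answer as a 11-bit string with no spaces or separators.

s1 (pos 1,3,5,7,9,11,13,15): 1⊕1⊕0⊕1⊕1⊕0⊕1⊕1 = 0
s2 (pos 2,3,6,7,10,11,14,15): 1⊕1⊕1⊕1⊕1⊕0⊕0⊕1 = 0
s4 (pos 4,5,6,7,12,13,14,15): 1⊕0⊕1⊕1⊕0⊕1⊕0⊕1 = 1
s8 (pos 8,9,10,11,12,13,14,15): 0⊕1⊕1⊕0⊕0⊕1⊕0⊕1 = 0
Syndrome s8…s1 = 0100 → error at position 4.
Flip position 4: 111101101100101 → 111001101100101
Read data bits from positions 3,5,6,7,9,10,11,12,13,14,15: 10111100101

10111100101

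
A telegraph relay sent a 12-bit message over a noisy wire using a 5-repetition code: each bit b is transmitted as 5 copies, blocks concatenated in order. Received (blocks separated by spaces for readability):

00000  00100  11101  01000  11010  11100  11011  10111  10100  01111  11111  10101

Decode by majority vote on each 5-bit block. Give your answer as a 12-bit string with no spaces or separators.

Block 1 (00000): 0 ones → 0
Block 2 (00100): 1 one → 0
Block 3 (11101): 4 ones → 1
Block 4 (01000): 1 one → 0
Block 5 (11010): 3 ones → 1
Block 6 (11100): 3 ones → 1
Block 7 (11011): 4 ones → 1
Block 8 (10111): 4 ones → 1
Block 9 (10100): 2 ones → 0
Block 10 (01111): 4 ones → 1
Block 11 (11111): 5 ones → 1
Block 12 (10101): 3 ones → 1

001011110111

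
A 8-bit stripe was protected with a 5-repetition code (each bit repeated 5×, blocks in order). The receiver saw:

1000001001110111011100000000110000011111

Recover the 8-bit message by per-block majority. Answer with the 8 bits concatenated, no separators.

Block 1 (10000): 1 one → 0
Block 2 (01001): 2 ones → 0
Block 3 (11011): 4 ones → 1
Block 4 (10111): 4 ones → 1
Block 5 (00000): 0 ones → 0
Block 6 (00011): 2 ones → 0
Block 7 (00000): 0 ones → 0
Block 8 (11111): 5 ones → 1

00110001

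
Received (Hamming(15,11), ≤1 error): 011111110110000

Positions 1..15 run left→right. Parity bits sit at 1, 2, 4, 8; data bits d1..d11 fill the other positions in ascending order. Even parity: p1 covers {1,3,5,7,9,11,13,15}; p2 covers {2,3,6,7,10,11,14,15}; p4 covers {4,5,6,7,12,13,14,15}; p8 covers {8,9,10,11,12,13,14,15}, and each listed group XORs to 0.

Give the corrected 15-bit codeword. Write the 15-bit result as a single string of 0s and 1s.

s1 (pos 1,3,5,7,9,11,13,15): 0⊕1⊕1⊕1⊕0⊕1⊕0⊕0 = 0
s2 (pos 2,3,6,7,10,11,14,15): 1⊕1⊕1⊕1⊕1⊕1⊕0⊕0 = 0
s4 (pos 4,5,6,7,12,13,14,15): 1⊕1⊕1⊕1⊕0⊕0⊕0⊕0 = 0
s8 (pos 8,9,10,11,12,13,14,15): 1⊕0⊕1⊕1⊕0⊕0⊕0⊕0 = 1
Syndrome s8…s1 = 1000 → error at position 8.
Flip position 8: 011111110110000 → 011111100110000

011111100110000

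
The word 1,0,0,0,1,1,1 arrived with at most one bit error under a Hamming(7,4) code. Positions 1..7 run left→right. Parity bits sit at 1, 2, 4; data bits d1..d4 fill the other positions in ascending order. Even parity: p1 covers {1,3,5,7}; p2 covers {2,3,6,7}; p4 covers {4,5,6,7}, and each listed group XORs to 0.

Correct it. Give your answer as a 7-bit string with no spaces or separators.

s1 (pos 1,3,5,7): 1⊕0⊕1⊕1 = 1
s2 (pos 2,3,6,7): 0⊕0⊕1⊕1 = 0
s4 (pos 4,5,6,7): 0⊕1⊕1⊕1 = 1
Syndrome s4…s1 = 101 → error at position 5.
Flip position 5: 1000111 → 1000011

1000011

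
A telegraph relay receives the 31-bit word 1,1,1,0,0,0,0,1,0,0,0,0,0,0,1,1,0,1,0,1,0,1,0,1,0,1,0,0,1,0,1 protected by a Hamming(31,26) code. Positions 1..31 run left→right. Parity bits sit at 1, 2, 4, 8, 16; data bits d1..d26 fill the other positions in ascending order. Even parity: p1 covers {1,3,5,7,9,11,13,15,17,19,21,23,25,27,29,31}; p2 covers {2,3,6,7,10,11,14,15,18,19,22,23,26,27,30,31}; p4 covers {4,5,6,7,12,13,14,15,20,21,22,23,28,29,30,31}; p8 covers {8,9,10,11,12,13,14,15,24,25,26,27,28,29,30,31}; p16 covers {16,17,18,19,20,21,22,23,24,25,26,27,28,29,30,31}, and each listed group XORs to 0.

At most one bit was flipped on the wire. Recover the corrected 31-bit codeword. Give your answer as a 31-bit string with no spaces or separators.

s1 (pos 1,3,5,7,9,11,13,15,17,19,21,23,25,27,29,31): 1⊕1⊕0⊕0⊕0⊕0⊕0⊕1⊕0⊕0⊕0⊕0⊕0⊕0⊕1⊕1 = 1
s2 (pos 2,3,6,7,10,11,14,15,18,19,22,23,26,27,30,31): 1⊕1⊕0⊕0⊕0⊕0⊕0⊕1⊕1⊕0⊕1⊕0⊕1⊕0⊕0⊕1 = 1
s4 (pos 4,5,6,7,12,13,14,15,20,21,22,23,28,29,30,31): 0⊕0⊕0⊕0⊕0⊕0⊕0⊕1⊕1⊕0⊕1⊕0⊕0⊕1⊕0⊕1 = 1
s8 (pos 8,9,10,11,12,13,14,15,24,25,26,27,28,29,30,31): 1⊕0⊕0⊕0⊕0⊕0⊕0⊕1⊕1⊕0⊕1⊕0⊕0⊕1⊕0⊕1 = 0
s16 (pos 16,17,18,19,20,21,22,23,24,25,26,27,28,29,30,31): 1⊕0⊕1⊕0⊕1⊕0⊕1⊕0⊕1⊕0⊕1⊕0⊕0⊕1⊕0⊕1 = 0
Syndrome s16…s1 = 00111 → error at position 7.
Flip position 7: 1110000100000011010101010100101 → 1110001100000011010101010100101

1110001100000011010101010100101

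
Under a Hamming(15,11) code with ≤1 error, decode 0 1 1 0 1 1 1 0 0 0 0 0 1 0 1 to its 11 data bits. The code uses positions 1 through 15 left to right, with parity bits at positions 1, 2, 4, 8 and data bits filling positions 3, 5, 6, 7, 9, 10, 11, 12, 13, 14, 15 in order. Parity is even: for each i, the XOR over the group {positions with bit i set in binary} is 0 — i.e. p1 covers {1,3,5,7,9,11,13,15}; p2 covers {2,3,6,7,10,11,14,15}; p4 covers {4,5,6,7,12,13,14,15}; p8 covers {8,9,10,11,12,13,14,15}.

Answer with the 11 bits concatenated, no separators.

s1 (pos 1,3,5,7,9,11,13,15): 0⊕1⊕1⊕1⊕0⊕0⊕1⊕1 = 1
s2 (pos 2,3,6,7,10,11,14,15): 1⊕1⊕1⊕1⊕0⊕0⊕0⊕1 = 1
s4 (pos 4,5,6,7,12,13,14,15): 0⊕1⊕1⊕1⊕0⊕1⊕0⊕1 = 1
s8 (pos 8,9,10,11,12,13,14,15): 0⊕0⊕0⊕0⊕0⊕1⊕0⊕1 = 0
Syndrome s8…s1 = 0111 → error at position 7.
Flip position 7: 011011100000101 → 011011000000101
Read data bits from positions 3,5,6,7,9,10,11,12,13,14,15: 11100000101

11100000101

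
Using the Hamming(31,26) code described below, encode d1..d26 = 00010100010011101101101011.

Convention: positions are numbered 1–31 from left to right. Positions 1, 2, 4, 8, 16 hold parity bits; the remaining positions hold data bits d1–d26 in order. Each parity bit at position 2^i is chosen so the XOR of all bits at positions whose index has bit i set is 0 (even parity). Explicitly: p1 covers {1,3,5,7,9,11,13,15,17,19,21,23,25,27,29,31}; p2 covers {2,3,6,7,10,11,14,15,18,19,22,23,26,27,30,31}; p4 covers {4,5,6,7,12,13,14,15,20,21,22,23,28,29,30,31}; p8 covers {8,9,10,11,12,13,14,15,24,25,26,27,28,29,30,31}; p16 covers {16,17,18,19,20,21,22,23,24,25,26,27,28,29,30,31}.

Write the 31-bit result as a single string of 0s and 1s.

1000001101000100011101101101011

Place data at non-parity positions: p1 p2 0 p4 0 0 1 p8 0 1 0 0 0 1 0 p16 0 1 1 1 0 1 1 0 1 1 0 1 0 1 1
p1 (pos 1,3,5,7,9,11,13,15,17,19,21,23,25,27,29,31): XOR of data positions = 0⊕0⊕1⊕0⊕0⊕0⊕0⊕0⊕1⊕0⊕1⊕1⊕0⊕0⊕1 = 1
p2 (pos 2,3,6,7,10,11,14,15,18,19,22,23,26,27,30,31): XOR of data positions = 0⊕0⊕1⊕1⊕0⊕1⊕0⊕1⊕1⊕1⊕1⊕1⊕0⊕1⊕1 = 0
p4 (pos 4,5,6,7,12,13,14,15,20,21,22,23,28,29,30,31): XOR of data positions = 0⊕0⊕1⊕0⊕0⊕1⊕0⊕1⊕0⊕1⊕1⊕1⊕0⊕1⊕1 = 0
p8 (pos 8,9,10,11,12,13,14,15,24,25,26,27,28,29,30,31): XOR of data positions = 0⊕1⊕0⊕0⊕0⊕1⊕0⊕0⊕1⊕1⊕0⊕1⊕0⊕1⊕1 = 1
p16 (pos 16,17,18,19,20,21,22,23,24,25,26,27,28,29,30,31): XOR of data positions = 0⊕1⊕1⊕1⊕0⊕1⊕1⊕0⊕1⊕1⊕0⊕1⊕0⊕1⊕1 = 0
Codeword: 1000001101000100011101101101011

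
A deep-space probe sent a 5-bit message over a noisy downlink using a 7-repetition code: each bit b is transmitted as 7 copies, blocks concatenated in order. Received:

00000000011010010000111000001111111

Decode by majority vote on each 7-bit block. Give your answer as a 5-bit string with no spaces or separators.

00001

Block 1 (0000000): 0 ones → 0
Block 2 (0011010): 3 ones → 0
Block 3 (0100001): 2 ones → 0
Block 4 (1100000): 2 ones → 0
Block 5 (1111111): 7 ones → 1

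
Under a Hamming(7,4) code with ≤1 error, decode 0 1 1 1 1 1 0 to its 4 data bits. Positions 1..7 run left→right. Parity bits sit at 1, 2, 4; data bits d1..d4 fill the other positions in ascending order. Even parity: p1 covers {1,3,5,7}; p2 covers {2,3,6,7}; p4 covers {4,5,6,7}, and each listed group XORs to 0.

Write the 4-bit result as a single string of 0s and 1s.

s1 (pos 1,3,5,7): 0⊕1⊕1⊕0 = 0
s2 (pos 2,3,6,7): 1⊕1⊕1⊕0 = 1
s4 (pos 4,5,6,7): 1⊕1⊕1⊕0 = 1
Syndrome s4…s1 = 110 → error at position 6.
Flip position 6: 0111110 → 0111100
Read data bits from positions 3,5,6,7: 1100

1100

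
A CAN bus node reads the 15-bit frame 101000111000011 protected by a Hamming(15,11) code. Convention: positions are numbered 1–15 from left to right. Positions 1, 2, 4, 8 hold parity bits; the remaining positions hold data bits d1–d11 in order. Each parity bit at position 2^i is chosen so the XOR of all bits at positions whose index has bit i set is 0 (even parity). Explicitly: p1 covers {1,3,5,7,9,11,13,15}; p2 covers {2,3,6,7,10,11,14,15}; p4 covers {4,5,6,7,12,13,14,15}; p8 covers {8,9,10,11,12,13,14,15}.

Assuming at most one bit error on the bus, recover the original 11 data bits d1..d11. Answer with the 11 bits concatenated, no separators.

11011000011

s1 (pos 1,3,5,7,9,11,13,15): 1⊕1⊕0⊕1⊕1⊕0⊕0⊕1 = 1
s2 (pos 2,3,6,7,10,11,14,15): 0⊕1⊕0⊕1⊕0⊕0⊕1⊕1 = 0
s4 (pos 4,5,6,7,12,13,14,15): 0⊕0⊕0⊕1⊕0⊕0⊕1⊕1 = 1
s8 (pos 8,9,10,11,12,13,14,15): 1⊕1⊕0⊕0⊕0⊕0⊕1⊕1 = 0
Syndrome s8…s1 = 0101 → error at position 5.
Flip position 5: 101000111000011 → 101010111000011
Read data bits from positions 3,5,6,7,9,10,11,12,13,14,15: 11011000011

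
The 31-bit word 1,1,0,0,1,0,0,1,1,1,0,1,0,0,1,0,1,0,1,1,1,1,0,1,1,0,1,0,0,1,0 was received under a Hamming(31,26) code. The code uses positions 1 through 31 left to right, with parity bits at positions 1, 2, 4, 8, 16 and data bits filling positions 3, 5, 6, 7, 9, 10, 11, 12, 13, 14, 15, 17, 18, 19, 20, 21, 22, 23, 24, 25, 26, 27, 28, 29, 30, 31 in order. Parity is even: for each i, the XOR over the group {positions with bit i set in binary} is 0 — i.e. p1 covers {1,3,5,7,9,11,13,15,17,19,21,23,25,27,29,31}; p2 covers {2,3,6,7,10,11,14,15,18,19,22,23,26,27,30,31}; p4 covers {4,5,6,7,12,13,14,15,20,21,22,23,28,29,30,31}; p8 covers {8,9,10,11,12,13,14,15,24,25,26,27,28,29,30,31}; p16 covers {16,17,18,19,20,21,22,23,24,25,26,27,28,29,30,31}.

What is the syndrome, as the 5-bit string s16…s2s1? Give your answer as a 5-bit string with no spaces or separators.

s1 (pos 1,3,5,7,9,11,13,15,17,19,21,23,25,27,29,31): 1⊕0⊕1⊕0⊕1⊕0⊕0⊕1⊕1⊕1⊕1⊕0⊕1⊕1⊕0⊕0 = 1
s2 (pos 2,3,6,7,10,11,14,15,18,19,22,23,26,27,30,31): 1⊕0⊕0⊕0⊕1⊕0⊕0⊕1⊕0⊕1⊕1⊕0⊕0⊕1⊕1⊕0 = 1
s4 (pos 4,5,6,7,12,13,14,15,20,21,22,23,28,29,30,31): 0⊕1⊕0⊕0⊕1⊕0⊕0⊕1⊕1⊕1⊕1⊕0⊕0⊕0⊕1⊕0 = 1
s8 (pos 8,9,10,11,12,13,14,15,24,25,26,27,28,29,30,31): 1⊕1⊕1⊕0⊕1⊕0⊕0⊕1⊕1⊕1⊕0⊕1⊕0⊕0⊕1⊕0 = 1
s16 (pos 16,17,18,19,20,21,22,23,24,25,26,27,28,29,30,31): 0⊕1⊕0⊕1⊕1⊕1⊕1⊕0⊕1⊕1⊕0⊕1⊕0⊕0⊕1⊕0 = 1
Syndrome s16…s1 = 11111 → error at position 31.

11111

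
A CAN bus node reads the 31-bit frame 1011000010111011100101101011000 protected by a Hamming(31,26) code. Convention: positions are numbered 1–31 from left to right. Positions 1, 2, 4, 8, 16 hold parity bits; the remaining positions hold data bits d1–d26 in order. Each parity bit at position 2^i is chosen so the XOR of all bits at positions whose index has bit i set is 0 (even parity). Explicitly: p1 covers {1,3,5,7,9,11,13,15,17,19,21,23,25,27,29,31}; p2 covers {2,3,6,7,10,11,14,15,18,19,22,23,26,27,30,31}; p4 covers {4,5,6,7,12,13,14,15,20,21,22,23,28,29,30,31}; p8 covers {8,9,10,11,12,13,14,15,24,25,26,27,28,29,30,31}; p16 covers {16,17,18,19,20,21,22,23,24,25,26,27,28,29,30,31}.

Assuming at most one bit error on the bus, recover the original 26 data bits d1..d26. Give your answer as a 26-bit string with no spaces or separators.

10001011101100101101011000

s1 (pos 1,3,5,7,9,11,13,15,17,19,21,23,25,27,29,31): 1⊕1⊕0⊕0⊕1⊕1⊕1⊕1⊕1⊕0⊕0⊕1⊕1⊕1⊕0⊕0 = 0
s2 (pos 2,3,6,7,10,11,14,15,18,19,22,23,26,27,30,31): 0⊕1⊕0⊕0⊕0⊕1⊕0⊕1⊕0⊕0⊕1⊕1⊕0⊕1⊕0⊕0 = 0
s4 (pos 4,5,6,7,12,13,14,15,20,21,22,23,28,29,30,31): 1⊕0⊕0⊕0⊕1⊕1⊕0⊕1⊕1⊕0⊕1⊕1⊕1⊕0⊕0⊕0 = 0
s8 (pos 8,9,10,11,12,13,14,15,24,25,26,27,28,29,30,31): 0⊕1⊕0⊕1⊕1⊕1⊕0⊕1⊕0⊕1⊕0⊕1⊕1⊕0⊕0⊕0 = 0
s16 (pos 16,17,18,19,20,21,22,23,24,25,26,27,28,29,30,31): 1⊕1⊕0⊕0⊕1⊕0⊕1⊕1⊕0⊕1⊕0⊕1⊕1⊕0⊕0⊕0 = 0
Syndrome s16…s1 = 00000 → no error.
Read data bits from positions 3,5,6,7,9,10,11,12,13,14,15,17,18,19,20,21,22,23,24,25,26,27,28,29,30,31: 10001011101100101101011000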